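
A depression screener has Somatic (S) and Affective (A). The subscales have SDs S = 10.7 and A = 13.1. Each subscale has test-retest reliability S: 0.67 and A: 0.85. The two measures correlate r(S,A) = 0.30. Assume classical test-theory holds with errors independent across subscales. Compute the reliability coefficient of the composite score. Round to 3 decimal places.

Var(S+A) = 10.7² + 13.1² + 2·[10.7·13.1·0.30] = 286.1 + 84.102 = 370.202.
Under uncorrelated errors the observed covariances equal the true-score covariances, so only the own-variance terms attenuate.
True-score variance = [10.7²·0.67 + 13.1²·0.85] + 84.102 = 222.577 + 84.102 = 306.679.
Reliability = 306.679 / 370.202 = 0.828.

0.828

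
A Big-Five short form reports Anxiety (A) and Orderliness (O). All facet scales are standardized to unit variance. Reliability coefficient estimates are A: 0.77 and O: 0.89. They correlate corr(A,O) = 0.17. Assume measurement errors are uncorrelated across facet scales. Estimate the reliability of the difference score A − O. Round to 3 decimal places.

0.795

Var(A−O) = 1 + 1 − 2·0.17 = 2 − 0.34 = 1.66.
Because errors are independent across components, Cov(Tᵢ,Tⱼ) = Cov(Xᵢ,Xⱼ); the off-diagonal part of the true-score variance is the same as above.
True-score variance = [0.77 + 0.89] − 0.34 = 1.66 − 0.34 = 1.32.
Reliability = 1.32 / 1.66 = 0.795.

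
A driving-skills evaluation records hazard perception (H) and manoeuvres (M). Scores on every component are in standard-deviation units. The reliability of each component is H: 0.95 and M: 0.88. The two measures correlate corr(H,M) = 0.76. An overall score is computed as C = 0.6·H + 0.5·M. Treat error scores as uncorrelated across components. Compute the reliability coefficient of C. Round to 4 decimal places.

0.9550

Var(C) = 0.6² + 0.5² + 2·[0.3·0.76] = 0.61 + 0.456 = 1.066.
Under uncorrelated errors the observed covariances equal the true-score covariances, so only the own-variance terms attenuate.
True-score variance = [0.6²·0.95 + 0.5²·0.88] + 0.456 = 0.562 + 0.456 = 1.018.
Reliability = 1.018 / 1.066 = 0.9550.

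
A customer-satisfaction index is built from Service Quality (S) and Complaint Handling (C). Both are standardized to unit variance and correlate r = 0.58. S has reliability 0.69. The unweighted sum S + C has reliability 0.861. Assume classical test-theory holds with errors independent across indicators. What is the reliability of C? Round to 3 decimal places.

0.871

Var(S+C) = 2 + 2·0.58 = 3.160.
True-score variance = ρ_S + ρ_C + 2·0.58, so 0.861 = (0.69 + ρ_C + 1.16) / 3.160.
ρ_C = 0.861·3.160 − 0.69 − 1.16 = 0.871.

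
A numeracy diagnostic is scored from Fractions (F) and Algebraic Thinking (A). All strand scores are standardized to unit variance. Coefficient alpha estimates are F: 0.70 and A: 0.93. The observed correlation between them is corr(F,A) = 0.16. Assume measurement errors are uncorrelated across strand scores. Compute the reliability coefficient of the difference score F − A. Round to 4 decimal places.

0.7798

Var(F−A) = 1 + 1 − 2·0.16 = 2 − 0.32 = 1.68.
Under uncorrelated errors the observed covariances equal the true-score covariances, so only the own-variance terms attenuate.
True-score variance = [0.70 + 0.93] − 0.32 = 1.63 − 0.32 = 1.31.
Reliability = 1.31 / 1.68 = 0.7798.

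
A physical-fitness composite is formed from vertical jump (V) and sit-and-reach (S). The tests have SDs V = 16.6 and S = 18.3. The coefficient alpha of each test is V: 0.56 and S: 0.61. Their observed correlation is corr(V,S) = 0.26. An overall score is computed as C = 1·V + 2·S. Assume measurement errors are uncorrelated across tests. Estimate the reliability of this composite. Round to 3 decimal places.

Var(C) = 16.6² + 2²·18.3² + 2·[2·16.6·18.3·0.26] = 1615.12 + 315.931 = 1931.05.
With uncorrelated errors the cross-covariances are all true-score covariance, so they carry over unchanged; only the diagonal terms shrink to ρᵢσᵢ².
True-score variance = [16.6²·0.56 + 2²·18.3²·0.61] + 315.931 = 971.445 + 315.931 = 1287.38.
Reliability = 1287.38 / 1931.05 = 0.667.

0.667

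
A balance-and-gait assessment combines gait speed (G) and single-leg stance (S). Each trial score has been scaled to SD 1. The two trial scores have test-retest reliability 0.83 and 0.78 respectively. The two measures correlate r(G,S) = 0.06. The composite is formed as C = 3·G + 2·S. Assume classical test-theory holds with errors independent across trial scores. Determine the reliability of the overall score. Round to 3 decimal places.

Var(C) = 3² + 2² + 2·[6·0.06] = 13 + 0.72 = 13.72.
With uncorrelated errors the cross-covariances are all true-score covariance, so they carry over unchanged; only the diagonal terms shrink to ρᵢσᵢ².
True-score variance = [3²·0.83 + 2²·0.78] + 0.72 = 10.59 + 0.72 = 11.31.
Reliability = 11.31 / 13.72 = 0.824.

0.824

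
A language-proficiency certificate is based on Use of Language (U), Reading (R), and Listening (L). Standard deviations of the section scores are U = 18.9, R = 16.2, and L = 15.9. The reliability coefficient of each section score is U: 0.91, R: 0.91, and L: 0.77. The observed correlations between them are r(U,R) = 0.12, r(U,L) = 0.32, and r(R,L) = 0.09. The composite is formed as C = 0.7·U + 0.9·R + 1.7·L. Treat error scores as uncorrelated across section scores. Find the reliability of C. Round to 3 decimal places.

0.861

Var(C) = 0.7²·18.9² + 0.9²·16.2² + 1.7²·15.9² + 2·[0.63·18.9·16.2·0.12 + 1.19·18.9·15.9·0.32 + 1.53·16.2·15.9·0.09] = 1118.23 + 346.1 = 1464.33.
Under uncorrelated errors the observed covariances equal the true-score covariances, so only the own-variance terms attenuate.
True-score variance = [0.7²·18.9²·0.91 + 0.9²·16.2²·0.91 + 1.7²·15.9²·0.77] + 346.1 = 915.303 + 346.1 = 1261.4.
Reliability = 1261.4 / 1464.33 = 0.861.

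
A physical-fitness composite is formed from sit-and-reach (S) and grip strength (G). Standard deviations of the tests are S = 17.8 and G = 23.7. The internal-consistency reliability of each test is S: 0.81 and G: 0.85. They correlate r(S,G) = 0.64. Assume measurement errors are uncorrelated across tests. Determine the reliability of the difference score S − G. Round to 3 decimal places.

0.573

Var(S−G) = 17.8² + 23.7² − 2·17.8·23.7·0.64 = 878.53 − 539.981 = 338.549.
Under uncorrelated errors the observed covariances equal the true-score covariances, so only the own-variance terms attenuate.
True-score variance = [17.8²·0.81 + 23.7²·0.85] − 539.981 = 734.077 − 539.981 = 194.096.
Reliability = 194.096 / 338.549 = 0.573.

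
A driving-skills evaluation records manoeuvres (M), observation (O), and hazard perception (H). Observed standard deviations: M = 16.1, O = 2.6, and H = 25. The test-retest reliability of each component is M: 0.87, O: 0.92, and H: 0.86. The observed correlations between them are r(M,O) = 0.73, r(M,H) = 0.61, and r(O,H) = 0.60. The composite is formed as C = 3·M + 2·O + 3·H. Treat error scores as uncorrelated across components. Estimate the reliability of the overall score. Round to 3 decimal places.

0.917

Var(C) = 3²·16.1² + 2²·2.6² + 3²·25² + 2·[6·16.1·2.6·0.73 + 9·16.1·25·0.61 + 6·2.6·25·0.60] = 7984.93 + 5254.14 = 13239.1.
With uncorrelated errors the cross-covariances are all true-score covariance, so they carry over unchanged; only the diagonal terms shrink to ρᵢσᵢ².
True-score variance = [3²·16.1²·0.87 + 2²·2.6²·0.92 + 3²·25²·0.86] + 5254.14 = 6891.99 + 5254.14 = 12146.1.
Reliability = 12146.1 / 13239.1 = 0.917.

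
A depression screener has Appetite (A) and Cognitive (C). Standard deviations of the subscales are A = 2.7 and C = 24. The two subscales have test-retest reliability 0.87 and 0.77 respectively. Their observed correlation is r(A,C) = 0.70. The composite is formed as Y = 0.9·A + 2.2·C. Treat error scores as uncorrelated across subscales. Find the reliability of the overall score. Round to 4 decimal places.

0.7841

Var(Y) = 0.9²·2.7² + 2.2²·24² + 2·[1.98·2.7·24·0.70] = 2793.74 + 179.626 = 2973.37.
Because errors are independent across components, Cov(Tᵢ,Tⱼ) = Cov(Xᵢ,Xⱼ); the off-diagonal part of the true-score variance is the same as above.
True-score variance = [0.9²·2.7²·0.87 + 2.2²·24²·0.77] + 179.626 = 2151.77 + 179.626 = 2331.4.
Reliability = 2331.4 / 2973.37 = 0.7841.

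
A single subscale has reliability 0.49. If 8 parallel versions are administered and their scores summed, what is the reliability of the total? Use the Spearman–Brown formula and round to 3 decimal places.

ρ_k = kρ / (1 + (k−1)ρ) = 8·0.49 / (1 + 7·0.49) = 3.920 / 4.430 = 0.885.

0.885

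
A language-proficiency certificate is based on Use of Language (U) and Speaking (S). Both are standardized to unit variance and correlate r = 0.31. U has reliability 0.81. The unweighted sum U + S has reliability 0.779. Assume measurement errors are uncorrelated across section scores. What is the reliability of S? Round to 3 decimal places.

0.611

Var(U+S) = 2 + 2·0.31 = 2.620.
True-score variance = ρ_U + ρ_S + 2·0.31, so 0.779 = (0.81 + ρ_S + 0.62) / 2.620.
ρ_S = 0.779·2.620 − 0.81 − 0.62 = 0.611.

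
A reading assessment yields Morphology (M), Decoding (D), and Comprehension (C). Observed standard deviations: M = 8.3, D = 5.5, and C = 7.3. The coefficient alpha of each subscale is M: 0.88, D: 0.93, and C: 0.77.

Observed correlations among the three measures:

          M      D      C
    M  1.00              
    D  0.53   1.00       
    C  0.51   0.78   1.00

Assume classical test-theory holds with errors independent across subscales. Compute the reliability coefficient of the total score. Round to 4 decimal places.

0.9304

Var(M+D+C) = 8.3² + 5.5² + 7.3² + 2·[8.3·5.5·0.53 + 8.3·7.3·0.51 + 5.5·7.3·0.78] = 152.43 + 172.825 = 325.255.
With uncorrelated errors the cross-covariances are all true-score covariance, so they carry over unchanged; only the diagonal terms shrink to ρᵢσᵢ².
True-score variance = [8.3²·0.88 + 5.5²·0.93 + 7.3²·0.77] + 172.825 = 129.789 + 172.825 = 302.614.
Reliability = 302.614 / 325.255 = 0.9304.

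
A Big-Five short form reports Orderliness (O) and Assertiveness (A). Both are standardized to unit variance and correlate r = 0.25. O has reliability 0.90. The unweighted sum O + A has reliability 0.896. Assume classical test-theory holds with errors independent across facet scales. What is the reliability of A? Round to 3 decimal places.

0.840

Var(O+A) = 2 + 2·0.25 = 2.500.
True-score variance = ρ_O + ρ_A + 2·0.25, so 0.896 = (0.90 + ρ_A + 0.50) / 2.500.
ρ_A = 0.896·2.500 − 0.90 − 0.50 = 0.840.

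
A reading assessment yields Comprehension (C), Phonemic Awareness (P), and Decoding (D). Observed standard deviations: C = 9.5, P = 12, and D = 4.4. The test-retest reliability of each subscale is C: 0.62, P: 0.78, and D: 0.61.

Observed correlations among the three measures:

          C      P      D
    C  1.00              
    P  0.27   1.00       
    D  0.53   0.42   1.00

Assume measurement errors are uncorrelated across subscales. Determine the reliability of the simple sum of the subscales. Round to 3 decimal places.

Var(C+P+D) = 9.5² + 12² + 4.4² + 2·[9.5·12·0.27 + 9.5·4.4·0.53 + 12·4.4·0.42] = 253.61 + 150.22 = 403.83.
Under uncorrelated errors the observed covariances equal the true-score covariances, so only the own-variance terms attenuate.
True-score variance = [9.5²·0.62 + 12²·0.78 + 4.4²·0.61] + 150.22 = 180.085 + 150.22 = 330.305.
Reliability = 330.305 / 403.83 = 0.818.

0.818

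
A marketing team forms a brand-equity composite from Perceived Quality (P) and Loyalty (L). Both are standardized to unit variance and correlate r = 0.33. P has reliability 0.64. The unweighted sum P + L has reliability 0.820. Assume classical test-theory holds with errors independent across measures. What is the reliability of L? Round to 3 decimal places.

Var(P+L) = 2 + 2·0.33 = 2.660.
True-score variance = ρ_P + ρ_L + 2·0.33, so 0.820 = (0.64 + ρ_L + 0.66) / 2.660.
ρ_L = 0.820·2.660 − 0.64 − 0.66 = 0.881.

0.881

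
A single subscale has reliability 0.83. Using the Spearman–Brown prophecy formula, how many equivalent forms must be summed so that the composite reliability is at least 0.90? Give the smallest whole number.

2

k ≥ ρ*(1−ρ₁)/(ρ₁(1−ρ*)) = 0.90·0.17 / (0.83·0.10) = 1.843.
Smallest integer k = 2.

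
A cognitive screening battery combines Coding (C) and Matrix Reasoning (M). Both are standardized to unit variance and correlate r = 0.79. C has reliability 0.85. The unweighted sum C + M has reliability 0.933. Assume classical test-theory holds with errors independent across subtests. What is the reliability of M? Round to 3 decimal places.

Var(C+M) = 2 + 2·0.79 = 3.580.
True-score variance = ρ_C + ρ_M + 2·0.79, so 0.933 = (0.85 + ρ_M + 1.58) / 3.580.
ρ_M = 0.933·3.580 − 0.85 − 1.58 = 0.910.

0.910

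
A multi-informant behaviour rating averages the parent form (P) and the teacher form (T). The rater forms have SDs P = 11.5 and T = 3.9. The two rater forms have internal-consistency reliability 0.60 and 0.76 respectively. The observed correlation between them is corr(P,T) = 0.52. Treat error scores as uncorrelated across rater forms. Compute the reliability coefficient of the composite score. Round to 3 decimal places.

Var(P+T) = 11.5² + 3.9² + 2·[11.5·3.9·0.52] = 147.46 + 46.644 = 194.104.
Because errors are independent across components, Cov(Tᵢ,Tⱼ) = Cov(Xᵢ,Xⱼ); the off-diagonal part of the true-score variance is the same as above.
True-score variance = [11.5²·0.60 + 3.9²·0.76] + 46.644 = 90.9096 + 46.644 = 137.554.
Reliability = 137.554 / 194.104 = 0.709.

0.709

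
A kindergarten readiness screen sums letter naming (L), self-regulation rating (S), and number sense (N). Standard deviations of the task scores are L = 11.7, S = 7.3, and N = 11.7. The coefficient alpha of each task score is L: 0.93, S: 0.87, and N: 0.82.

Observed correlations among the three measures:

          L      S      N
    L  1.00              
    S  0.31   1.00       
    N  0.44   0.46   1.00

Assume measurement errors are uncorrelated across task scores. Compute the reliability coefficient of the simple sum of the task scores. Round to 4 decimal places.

Var(L+S+N) = 11.7² + 7.3² + 11.7² + 2·[11.7·7.3·0.31 + 11.7·11.7·0.44 + 7.3·11.7·0.46] = 327.07 + 251.995 = 579.065.
Because errors are independent across components, Cov(Tᵢ,Tⱼ) = Cov(Xᵢ,Xⱼ); the off-diagonal part of the true-score variance is the same as above.
True-score variance = [11.7²·0.93 + 7.3²·0.87 + 11.7²·0.82] + 251.995 = 285.92 + 251.995 = 537.914.
Reliability = 537.914 / 579.065 = 0.9289.

0.9289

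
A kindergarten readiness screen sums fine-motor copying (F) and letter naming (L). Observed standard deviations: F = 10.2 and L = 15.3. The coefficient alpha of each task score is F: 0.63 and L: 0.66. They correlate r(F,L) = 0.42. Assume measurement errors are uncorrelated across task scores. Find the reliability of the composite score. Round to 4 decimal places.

Var(F+L) = 10.2² + 15.3² + 2·[10.2·15.3·0.42] = 338.13 + 131.09 = 469.22.
With uncorrelated errors the cross-covariances are all true-score covariance, so they carry over unchanged; only the diagonal terms shrink to ρᵢσᵢ².
True-score variance = [10.2²·0.63 + 15.3²·0.66] + 131.09 = 220.045 + 131.09 = 351.135.
Reliability = 351.135 / 469.22 = 0.7483.

0.7483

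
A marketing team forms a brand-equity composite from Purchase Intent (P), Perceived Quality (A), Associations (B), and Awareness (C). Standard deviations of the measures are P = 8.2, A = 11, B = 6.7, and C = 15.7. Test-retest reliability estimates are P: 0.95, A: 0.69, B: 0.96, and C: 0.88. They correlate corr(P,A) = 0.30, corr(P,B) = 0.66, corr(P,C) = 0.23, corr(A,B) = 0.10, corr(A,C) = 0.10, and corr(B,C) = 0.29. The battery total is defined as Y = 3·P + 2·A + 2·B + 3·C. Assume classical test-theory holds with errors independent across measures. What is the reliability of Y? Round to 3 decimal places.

Var(Y) = 3²·8.2² + 2²·11² + 2²·6.7² + 3²·15.7² + 2·[6·8.2·11·0.30 + 6·8.2·6.7·0.66 + 9·8.2·15.7·0.23 + 4·11·6.7·0.10 + 6·11·15.7·0.10 + 6·6.7·15.7·0.29] = 3487.13 + 1925.09 = 5412.22.
Because errors are independent across components, Cov(Tᵢ,Tⱼ) = Cov(Xᵢ,Xⱼ); the off-diagonal part of the true-score variance is the same as above.
True-score variance = [3²·8.2²·0.95 + 2²·11²·0.69 + 2²·6.7²·0.96 + 3²·15.7²·0.88] + 1925.09 = 3033.44 + 1925.09 = 4958.53.
Reliability = 4958.53 / 5412.22 = 0.916.

0.916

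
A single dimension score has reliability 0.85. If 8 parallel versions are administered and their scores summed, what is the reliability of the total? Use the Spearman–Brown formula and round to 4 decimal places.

0.9784

ρ_k = kρ / (1 + (k−1)ρ) = 8·0.85 / (1 + 7·0.85) = 6.800 / 6.950 = 0.9784.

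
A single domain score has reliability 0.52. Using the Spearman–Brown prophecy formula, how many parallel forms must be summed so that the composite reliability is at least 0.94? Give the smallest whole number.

15

k ≥ ρ*(1−ρ₁)/(ρ₁(1−ρ*)) = 0.94·0.48 / (0.52·0.06) = 14.462.
Smallest integer k = 15.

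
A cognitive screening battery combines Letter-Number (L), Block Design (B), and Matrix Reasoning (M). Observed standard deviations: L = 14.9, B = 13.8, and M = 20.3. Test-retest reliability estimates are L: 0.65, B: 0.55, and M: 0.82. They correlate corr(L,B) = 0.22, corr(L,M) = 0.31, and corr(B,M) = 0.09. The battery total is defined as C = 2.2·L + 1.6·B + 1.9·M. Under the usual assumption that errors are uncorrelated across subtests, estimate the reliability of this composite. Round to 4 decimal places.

0.7995

Var(C) = 2.2²·14.9² + 1.6²·13.8² + 1.9²·20.3² + 2·[3.52·14.9·13.8·0.22 + 4.18·14.9·20.3·0.31 + 3.04·13.8·20.3·0.09] = 3049.7 + 1255.64 = 4305.34.
With uncorrelated errors the cross-covariances are all true-score covariance, so they carry over unchanged; only the diagonal terms shrink to ρᵢσᵢ².
True-score variance = [2.2²·14.9²·0.65 + 1.6²·13.8²·0.55 + 1.9²·20.3²·0.82] + 1255.64 = 2186.45 + 1255.64 = 3442.09.
Reliability = 3442.09 / 4305.34 = 0.7995.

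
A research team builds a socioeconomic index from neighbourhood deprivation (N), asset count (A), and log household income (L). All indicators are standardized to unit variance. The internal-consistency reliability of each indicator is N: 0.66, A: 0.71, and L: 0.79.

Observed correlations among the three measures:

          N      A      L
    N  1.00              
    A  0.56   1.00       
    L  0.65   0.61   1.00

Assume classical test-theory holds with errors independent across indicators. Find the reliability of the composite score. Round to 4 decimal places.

Var(N+A+L) = 3 + 2·[0.56 + 0.65 + 0.61] = 3 + 3.64 = 6.64.
Because errors are independent across components, Cov(Tᵢ,Tⱼ) = Cov(Xᵢ,Xⱼ); the off-diagonal part of the true-score variance is the same as above.
True-score variance = [0.66 + 0.71 + 0.79] + 3.64 = 2.16 + 3.64 = 5.8.
Reliability = 5.8 / 6.64 = 0.8735.

0.8735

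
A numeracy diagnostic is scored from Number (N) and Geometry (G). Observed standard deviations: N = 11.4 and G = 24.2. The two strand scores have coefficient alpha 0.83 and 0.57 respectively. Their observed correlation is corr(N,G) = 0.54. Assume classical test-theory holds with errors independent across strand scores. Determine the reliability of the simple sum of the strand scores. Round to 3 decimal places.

0.730

Var(N+G) = 11.4² + 24.2² + 2·[11.4·24.2·0.54] = 715.6 + 297.95 = 1013.55.
With uncorrelated errors the cross-covariances are all true-score covariance, so they carry over unchanged; only the diagonal terms shrink to ρᵢσᵢ².
True-score variance = [11.4²·0.83 + 24.2²·0.57] + 297.95 = 441.682 + 297.95 = 739.632.
Reliability = 739.632 / 1013.55 = 0.730.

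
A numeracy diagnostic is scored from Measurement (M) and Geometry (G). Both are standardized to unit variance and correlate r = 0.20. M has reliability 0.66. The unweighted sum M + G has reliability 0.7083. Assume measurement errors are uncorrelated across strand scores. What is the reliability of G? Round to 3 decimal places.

Var(M+G) = 2 + 2·0.20 = 2.400.
True-score variance = ρ_M + ρ_G + 2·0.20, so 0.7083 = (0.66 + ρ_G + 0.40) / 2.400.
ρ_G = 0.7083·2.400 − 0.66 − 0.40 = 0.640.

0.640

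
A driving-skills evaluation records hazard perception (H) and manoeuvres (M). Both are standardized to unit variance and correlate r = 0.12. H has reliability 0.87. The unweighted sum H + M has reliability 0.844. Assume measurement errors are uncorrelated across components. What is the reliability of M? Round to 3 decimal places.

0.781

Var(H+M) = 2 + 2·0.12 = 2.240.
True-score variance = ρ_H + ρ_M + 2·0.12, so 0.844 = (0.87 + ρ_M + 0.24) / 2.240.
ρ_M = 0.844·2.240 − 0.87 − 0.24 = 0.781.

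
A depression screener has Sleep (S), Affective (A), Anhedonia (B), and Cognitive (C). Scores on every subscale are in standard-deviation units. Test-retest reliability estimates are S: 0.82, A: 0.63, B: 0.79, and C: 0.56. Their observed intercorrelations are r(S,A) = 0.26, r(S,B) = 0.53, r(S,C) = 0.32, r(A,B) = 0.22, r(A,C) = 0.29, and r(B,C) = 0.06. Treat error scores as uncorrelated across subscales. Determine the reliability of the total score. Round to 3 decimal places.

Var(S+A+B+C) = 4 + 2·[0.26 + 0.53 + 0.32 + 0.22 + 0.29 + 0.06] = 4 + 3.36 = 7.36.
Under uncorrelated errors the observed covariances equal the true-score covariances, so only the own-variance terms attenuate.
True-score variance = [0.82 + 0.63 + 0.79 + 0.56] + 3.36 = 2.8 + 3.36 = 6.16.
Reliability = 6.16 / 7.36 = 0.837.

0.837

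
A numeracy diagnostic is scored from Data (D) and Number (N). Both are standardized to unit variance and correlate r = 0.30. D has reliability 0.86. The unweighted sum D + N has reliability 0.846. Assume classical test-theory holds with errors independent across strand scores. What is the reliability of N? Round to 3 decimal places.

Var(D+N) = 2 + 2·0.30 = 2.600.
True-score variance = ρ_D + ρ_N + 2·0.30, so 0.846 = (0.86 + ρ_N + 0.60) / 2.600.
ρ_N = 0.846·2.600 − 0.86 − 0.60 = 0.740.

0.740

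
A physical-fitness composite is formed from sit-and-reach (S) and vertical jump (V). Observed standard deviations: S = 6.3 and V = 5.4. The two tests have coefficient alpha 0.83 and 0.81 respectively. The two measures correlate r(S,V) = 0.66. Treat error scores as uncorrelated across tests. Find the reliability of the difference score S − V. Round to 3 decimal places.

Var(S−V) = 6.3² + 5.4² − 2·6.3·5.4·0.66 = 68.85 − 44.9064 = 23.9436.
Because errors are independent across components, Cov(Tᵢ,Tⱼ) = Cov(Xᵢ,Xⱼ); the off-diagonal part of the true-score variance is the same as above.
True-score variance = [6.3²·0.83 + 5.4²·0.81] − 44.9064 = 56.5623 − 44.9064 = 11.6559.
Reliability = 11.6559 / 23.9436 = 0.487.

0.487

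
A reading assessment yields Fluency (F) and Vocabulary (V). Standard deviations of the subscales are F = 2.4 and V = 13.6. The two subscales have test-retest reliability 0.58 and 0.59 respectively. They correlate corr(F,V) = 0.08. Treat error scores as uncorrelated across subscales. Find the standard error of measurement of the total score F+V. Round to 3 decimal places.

Var(total) = 190.72 + 5.2224 = 195.942.
True-score variance = 112.467 + 5.2224 = 117.69, so reliability = 0.6006.
Error variance = 195.942 − 117.69 = 78.2528; SEM = √78.2528 = 8.846.

8.846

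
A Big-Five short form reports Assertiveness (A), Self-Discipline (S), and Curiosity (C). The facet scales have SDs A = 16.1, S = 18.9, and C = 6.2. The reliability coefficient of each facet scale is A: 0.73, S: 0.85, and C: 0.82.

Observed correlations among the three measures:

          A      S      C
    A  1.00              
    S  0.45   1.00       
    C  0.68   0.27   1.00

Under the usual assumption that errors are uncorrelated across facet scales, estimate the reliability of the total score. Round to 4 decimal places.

0.8843

Var(A+S+C) = 16.1² + 18.9² + 6.2² + 2·[16.1·18.9·0.45 + 16.1·6.2·0.68 + 18.9·6.2·0.27] = 654.86 + 472.893 = 1127.75.
With uncorrelated errors the cross-covariances are all true-score covariance, so they carry over unchanged; only the diagonal terms shrink to ρᵢσᵢ².
True-score variance = [16.1²·0.73 + 18.9²·0.85 + 6.2²·0.82] + 472.893 = 524.373 + 472.893 = 997.266.
Reliability = 997.266 / 1127.75 = 0.8843.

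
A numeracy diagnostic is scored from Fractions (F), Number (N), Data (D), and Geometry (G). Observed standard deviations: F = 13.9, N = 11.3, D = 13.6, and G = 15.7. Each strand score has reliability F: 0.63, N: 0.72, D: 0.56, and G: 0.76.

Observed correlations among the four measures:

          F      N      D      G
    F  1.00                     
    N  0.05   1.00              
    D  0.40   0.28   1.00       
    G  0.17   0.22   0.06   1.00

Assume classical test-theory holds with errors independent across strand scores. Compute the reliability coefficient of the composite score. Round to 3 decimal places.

Var(F+N+D+G) = 13.9² + 11.3² + 13.6² + 15.7² + 2·[13.9·11.3·0.05 + 13.9·13.6·0.40 + 13.9·15.7·0.17 + 11.3·13.6·0.28 + 11.3·15.7·0.22 + 13.6·15.7·0.06] = 752.35 + 430.881 = 1183.23.
Because errors are independent across components, Cov(Tᵢ,Tⱼ) = Cov(Xᵢ,Xⱼ); the off-diagonal part of the true-score variance is the same as above.
True-score variance = [13.9²·0.63 + 11.3²·0.72 + 13.6²·0.56 + 15.7²·0.76] + 430.881 = 504.569 + 430.881 = 935.45.
Reliability = 935.45 / 1183.23 = 0.791.

0.791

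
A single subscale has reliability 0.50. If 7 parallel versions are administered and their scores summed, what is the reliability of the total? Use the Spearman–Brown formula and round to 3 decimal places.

0.875

ρ_k = kρ / (1 + (k−1)ρ) = 7·0.50 / (1 + 6·0.50) = 3.500 / 4.000 = 0.875.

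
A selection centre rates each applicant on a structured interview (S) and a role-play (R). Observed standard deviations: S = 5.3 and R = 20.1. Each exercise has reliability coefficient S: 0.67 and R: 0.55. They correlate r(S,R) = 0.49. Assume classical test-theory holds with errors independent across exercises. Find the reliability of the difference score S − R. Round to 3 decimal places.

0.417

Var(S−R) = 5.3² + 20.1² − 2·5.3·20.1·0.49 = 432.1 − 104.399 = 327.701.
Because errors are independent across components, Cov(Tᵢ,Tⱼ) = Cov(Xᵢ,Xⱼ); the off-diagonal part of the true-score variance is the same as above.
True-score variance = [5.3²·0.67 + 20.1²·0.55] − 104.399 = 241.026 − 104.399 = 136.626.
Reliability = 136.626 / 327.701 = 0.417.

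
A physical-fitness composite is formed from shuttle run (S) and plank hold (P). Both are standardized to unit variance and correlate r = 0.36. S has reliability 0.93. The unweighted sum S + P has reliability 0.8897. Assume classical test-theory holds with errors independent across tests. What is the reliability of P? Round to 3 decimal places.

Var(S+P) = 2 + 2·0.36 = 2.720.
True-score variance = ρ_S + ρ_P + 2·0.36, so 0.8897 = (0.93 + ρ_P + 0.72) / 2.720.
ρ_P = 0.8897·2.720 − 0.93 − 0.72 = 0.770.

0.770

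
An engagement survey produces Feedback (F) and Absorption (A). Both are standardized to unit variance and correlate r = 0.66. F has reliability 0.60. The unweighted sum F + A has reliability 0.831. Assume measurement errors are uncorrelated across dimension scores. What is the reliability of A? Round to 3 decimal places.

0.839

Var(F+A) = 2 + 2·0.66 = 3.320.
True-score variance = ρ_F + ρ_A + 2·0.66, so 0.831 = (0.60 + ρ_A + 1.32) / 3.320.
ρ_A = 0.831·3.320 − 0.60 − 1.32 = 0.839.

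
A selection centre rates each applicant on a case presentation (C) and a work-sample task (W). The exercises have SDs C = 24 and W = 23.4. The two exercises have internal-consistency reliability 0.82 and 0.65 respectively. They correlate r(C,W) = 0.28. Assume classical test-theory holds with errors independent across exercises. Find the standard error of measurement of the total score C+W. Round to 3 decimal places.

Var(total) = 1123.56 + 314.496 = 1438.06.
True-score variance = 828.234 + 314.496 = 1142.73, so reliability = 0.7946.
Error variance = 1438.06 − 1142.73 = 295.326; SEM = √295.326 = 17.185.

17.185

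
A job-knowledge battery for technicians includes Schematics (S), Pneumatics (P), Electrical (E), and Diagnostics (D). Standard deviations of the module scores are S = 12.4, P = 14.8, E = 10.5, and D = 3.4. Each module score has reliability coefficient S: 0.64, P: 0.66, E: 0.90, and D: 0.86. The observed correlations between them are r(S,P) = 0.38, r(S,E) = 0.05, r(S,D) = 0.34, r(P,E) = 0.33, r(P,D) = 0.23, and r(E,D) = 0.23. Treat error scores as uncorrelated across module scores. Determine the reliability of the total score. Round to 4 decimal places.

0.8258

Var(S+P+E+D) = 12.4² + 14.8² + 10.5² + 3.4² + 2·[12.4·14.8·0.38 + 12.4·10.5·0.05 + 12.4·3.4·0.34 + 14.8·10.5·0.33 + 14.8·3.4·0.23 + 10.5·3.4·0.23] = 494.61 + 323.297 = 817.907.
Because errors are independent across components, Cov(Tᵢ,Tⱼ) = Cov(Xᵢ,Xⱼ); the off-diagonal part of the true-score variance is the same as above.
True-score variance = [12.4²·0.64 + 14.8²·0.66 + 10.5²·0.90 + 3.4²·0.86] + 323.297 = 352.139 + 323.297 = 675.437.
Reliability = 675.437 / 817.907 = 0.8258.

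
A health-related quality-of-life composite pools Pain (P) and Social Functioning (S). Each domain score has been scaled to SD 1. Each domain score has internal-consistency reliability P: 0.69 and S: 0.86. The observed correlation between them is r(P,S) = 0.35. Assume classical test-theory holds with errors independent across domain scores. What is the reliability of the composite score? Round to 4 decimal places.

Var(P+S) = 2 + 2·[0.35] = 2 + 0.7 = 2.7.
With uncorrelated errors the cross-covariances are all true-score covariance, so they carry over unchanged; only the diagonal terms shrink to ρᵢσᵢ².
True-score variance = [0.69 + 0.86] + 0.7 = 1.55 + 0.7 = 2.25.
Reliability = 2.25 / 2.7 = 0.8333.

0.8333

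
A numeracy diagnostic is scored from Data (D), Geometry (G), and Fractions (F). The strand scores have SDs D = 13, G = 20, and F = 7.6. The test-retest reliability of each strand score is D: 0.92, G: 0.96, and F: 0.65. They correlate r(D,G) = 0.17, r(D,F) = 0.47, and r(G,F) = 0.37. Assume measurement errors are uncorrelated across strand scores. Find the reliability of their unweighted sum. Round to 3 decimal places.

Var(D+G+F) = 13² + 20² + 7.6² + 2·[13·20·0.17 + 13·7.6·0.47 + 20·7.6·0.37] = 626.76 + 293.752 = 920.512.
Because errors are independent across components, Cov(Tᵢ,Tⱼ) = Cov(Xᵢ,Xⱼ); the off-diagonal part of the true-score variance is the same as above.
True-score variance = [13²·0.92 + 20²·0.96 + 7.6²·0.65] + 293.752 = 577.024 + 293.752 = 870.776.
Reliability = 870.776 / 920.512 = 0.946.

0.946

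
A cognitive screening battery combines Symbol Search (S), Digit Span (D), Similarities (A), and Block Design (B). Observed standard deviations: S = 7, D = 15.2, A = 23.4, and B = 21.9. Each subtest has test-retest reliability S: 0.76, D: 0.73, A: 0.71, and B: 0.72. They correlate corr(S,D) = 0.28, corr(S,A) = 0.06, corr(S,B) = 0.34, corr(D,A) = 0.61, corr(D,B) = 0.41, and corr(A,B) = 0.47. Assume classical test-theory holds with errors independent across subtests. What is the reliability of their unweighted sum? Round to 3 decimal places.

Var(S+D+A+B) = 7² + 15.2² + 23.4² + 21.9² + 2·[7·15.2·0.28 + 7·23.4·0.06 + 7·21.9·0.34 + 15.2·23.4·0.61 + 15.2·21.9·0.41 + 23.4·21.9·0.47] = 1307.21 + 1372.09 = 2679.3.
With uncorrelated errors the cross-covariances are all true-score covariance, so they carry over unchanged; only the diagonal terms shrink to ρᵢσᵢ².
True-score variance = [7²·0.76 + 15.2²·0.73 + 23.4²·0.71 + 21.9²·0.72] + 1372.09 = 939.986 + 1372.09 = 2312.07.
Reliability = 2312.07 / 2679.3 = 0.863.

0.863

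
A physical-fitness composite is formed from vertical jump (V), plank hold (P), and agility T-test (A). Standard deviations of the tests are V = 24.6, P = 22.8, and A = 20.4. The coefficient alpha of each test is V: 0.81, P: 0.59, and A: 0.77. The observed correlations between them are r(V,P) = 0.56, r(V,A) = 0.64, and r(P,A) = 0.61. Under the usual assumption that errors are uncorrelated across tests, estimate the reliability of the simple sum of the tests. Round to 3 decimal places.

0.875

Var(V+P+A) = 24.6² + 22.8² + 20.4² + 2·[24.6·22.8·0.56 + 24.6·20.4·0.64 + 22.8·20.4·0.61] = 1541.16 + 1837.99 = 3379.15.
With uncorrelated errors the cross-covariances are all true-score covariance, so they carry over unchanged; only the diagonal terms shrink to ρᵢσᵢ².
True-score variance = [24.6²·0.81 + 22.8²·0.59 + 20.4²·0.77] + 1837.99 = 1117.33 + 1837.99 = 2955.32.
Reliability = 2955.32 / 3379.15 = 0.875.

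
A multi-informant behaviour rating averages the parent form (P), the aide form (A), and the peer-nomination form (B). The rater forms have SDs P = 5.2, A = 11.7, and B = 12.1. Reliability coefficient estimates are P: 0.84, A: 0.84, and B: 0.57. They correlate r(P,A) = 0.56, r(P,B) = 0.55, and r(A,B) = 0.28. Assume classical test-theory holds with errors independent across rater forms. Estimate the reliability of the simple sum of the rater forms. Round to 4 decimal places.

Var(P+A+B) = 5.2² + 11.7² + 12.1² + 2·[5.2·11.7·0.56 + 5.2·12.1·0.55 + 11.7·12.1·0.28] = 310.34 + 216.632 = 526.972.
Because errors are independent across components, Cov(Tᵢ,Tⱼ) = Cov(Xᵢ,Xⱼ); the off-diagonal part of the true-score variance is the same as above.
True-score variance = [5.2²·0.84 + 11.7²·0.84 + 12.1²·0.57] + 216.632 = 221.155 + 216.632 = 437.787.
Reliability = 437.787 / 526.972 = 0.8308.

0.8308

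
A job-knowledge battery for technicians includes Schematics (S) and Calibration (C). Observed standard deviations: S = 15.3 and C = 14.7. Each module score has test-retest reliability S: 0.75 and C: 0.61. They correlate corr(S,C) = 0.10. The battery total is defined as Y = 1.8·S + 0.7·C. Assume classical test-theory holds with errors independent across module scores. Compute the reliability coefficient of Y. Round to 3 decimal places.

0.749

Var(Y) = 1.8²·15.3² + 0.7²·14.7² + 2·[1.26·15.3·14.7·0.10] = 864.336 + 56.6773 = 921.013.
Because errors are independent across components, Cov(Tᵢ,Tⱼ) = Cov(Xᵢ,Xⱼ); the off-diagonal part of the true-score variance is the same as above.
True-score variance = [1.8²·15.3²·0.75 + 0.7²·14.7²·0.61] + 56.6773 = 633.428 + 56.6773 = 690.105.
Reliability = 690.105 / 921.013 = 0.749.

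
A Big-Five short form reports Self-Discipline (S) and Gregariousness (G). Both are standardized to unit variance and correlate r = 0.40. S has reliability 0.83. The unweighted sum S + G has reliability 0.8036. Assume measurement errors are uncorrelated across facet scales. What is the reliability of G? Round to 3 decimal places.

0.620

Var(S+G) = 2 + 2·0.40 = 2.800.
True-score variance = ρ_S + ρ_G + 2·0.40, so 0.8036 = (0.83 + ρ_G + 0.80) / 2.800.
ρ_G = 0.8036·2.800 − 0.83 − 0.80 = 0.620.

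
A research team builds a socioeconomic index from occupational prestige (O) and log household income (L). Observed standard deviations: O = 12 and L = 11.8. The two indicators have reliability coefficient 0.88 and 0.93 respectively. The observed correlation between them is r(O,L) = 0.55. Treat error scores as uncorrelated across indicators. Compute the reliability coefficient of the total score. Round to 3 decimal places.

0.938

Var(O+L) = 12² + 11.8² + 2·[12·11.8·0.55] = 283.24 + 155.76 = 439.
Under uncorrelated errors the observed covariances equal the true-score covariances, so only the own-variance terms attenuate.
True-score variance = [12²·0.88 + 11.8²·0.93] + 155.76 = 256.213 + 155.76 = 411.973.
Reliability = 411.973 / 439 = 0.938.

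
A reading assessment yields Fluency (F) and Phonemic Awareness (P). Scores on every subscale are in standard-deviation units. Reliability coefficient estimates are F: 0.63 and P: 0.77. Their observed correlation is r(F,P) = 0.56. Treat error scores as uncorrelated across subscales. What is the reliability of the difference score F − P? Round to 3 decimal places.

Var(F−P) = 1 + 1 − 2·0.56 = 2 − 1.12 = 0.88.
Because errors are independent across components, Cov(Tᵢ,Tⱼ) = Cov(Xᵢ,Xⱼ); the off-diagonal part of the true-score variance is the same as above.
True-score variance = [0.63 + 0.77] − 1.12 = 1.4 − 1.12 = 0.28.
Reliability = 0.28 / 0.88 = 0.318.

0.318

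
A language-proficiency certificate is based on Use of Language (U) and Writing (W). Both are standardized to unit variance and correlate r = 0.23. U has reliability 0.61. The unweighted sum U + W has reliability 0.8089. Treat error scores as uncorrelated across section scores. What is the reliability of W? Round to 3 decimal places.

Var(U+W) = 2 + 2·0.23 = 2.460.
True-score variance = ρ_U + ρ_W + 2·0.23, so 0.8089 = (0.61 + ρ_W + 0.46) / 2.460.
ρ_W = 0.8089·2.460 − 0.61 − 0.46 = 0.920.

0.920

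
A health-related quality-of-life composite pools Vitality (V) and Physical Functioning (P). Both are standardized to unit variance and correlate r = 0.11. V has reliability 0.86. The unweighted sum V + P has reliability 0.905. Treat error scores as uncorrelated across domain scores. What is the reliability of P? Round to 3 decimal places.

Var(V+P) = 2 + 2·0.11 = 2.220.
True-score variance = ρ_V + ρ_P + 2·0.11, so 0.905 = (0.86 + ρ_P + 0.22) / 2.220.
ρ_P = 0.905·2.220 − 0.86 − 0.22 = 0.929.

0.929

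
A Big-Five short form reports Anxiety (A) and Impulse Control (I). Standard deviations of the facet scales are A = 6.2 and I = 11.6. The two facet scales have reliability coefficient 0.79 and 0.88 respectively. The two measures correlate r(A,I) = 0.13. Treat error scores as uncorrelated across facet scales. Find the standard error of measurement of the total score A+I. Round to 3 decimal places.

4.921

Var(total) = 173 + 18.6992 = 191.699.
True-score variance = 148.78 + 18.6992 = 167.48, so reliability = 0.8737.
Error variance = 191.699 − 167.48 = 24.2196; SEM = √24.2196 = 4.921.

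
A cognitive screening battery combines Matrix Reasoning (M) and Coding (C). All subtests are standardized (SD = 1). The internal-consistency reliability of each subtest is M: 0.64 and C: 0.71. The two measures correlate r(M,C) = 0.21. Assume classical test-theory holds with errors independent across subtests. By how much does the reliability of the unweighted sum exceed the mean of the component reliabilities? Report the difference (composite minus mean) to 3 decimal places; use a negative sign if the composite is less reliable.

Var(sum) = 2 + 0.42 = 2.42; true-score variance = 1.35 + 0.42 = 1.77; composite reliability = 0.7314.
Mean component reliability = 0.6750.
Difference = 0.7314 − 0.6750 = 0.056.

0.056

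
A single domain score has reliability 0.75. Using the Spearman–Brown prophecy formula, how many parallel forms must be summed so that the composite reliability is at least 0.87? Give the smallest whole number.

3

k ≥ ρ*(1−ρ₁)/(ρ₁(1−ρ*)) = 0.87·0.25 / (0.75·0.13) = 2.231.
Smallest integer k = 3.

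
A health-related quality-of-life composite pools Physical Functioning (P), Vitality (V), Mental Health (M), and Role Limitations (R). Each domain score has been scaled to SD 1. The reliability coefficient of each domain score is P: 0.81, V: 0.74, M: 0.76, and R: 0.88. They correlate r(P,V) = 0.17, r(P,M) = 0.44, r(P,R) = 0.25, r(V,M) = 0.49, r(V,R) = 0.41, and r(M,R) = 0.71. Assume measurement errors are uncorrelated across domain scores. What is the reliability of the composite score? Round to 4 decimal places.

0.9094

Var(P+V+M+R) = 4 + 2·[0.17 + 0.44 + 0.25 + 0.49 + 0.41 + 0.71] = 4 + 4.94 = 8.94.
Because errors are independent across components, Cov(Tᵢ,Tⱼ) = Cov(Xᵢ,Xⱼ); the off-diagonal part of the true-score variance is the same as above.
True-score variance = [0.81 + 0.74 + 0.76 + 0.88] + 4.94 = 3.19 + 4.94 = 8.13.
Reliability = 8.13 / 8.94 = 0.9094.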